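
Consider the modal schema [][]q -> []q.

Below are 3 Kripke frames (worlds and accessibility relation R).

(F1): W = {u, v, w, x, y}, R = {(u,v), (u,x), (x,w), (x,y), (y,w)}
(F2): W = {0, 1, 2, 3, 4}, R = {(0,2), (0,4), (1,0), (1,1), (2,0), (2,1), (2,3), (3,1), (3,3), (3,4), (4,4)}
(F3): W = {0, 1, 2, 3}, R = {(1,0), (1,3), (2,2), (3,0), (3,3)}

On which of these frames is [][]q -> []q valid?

(F3)

Frame correspondent (Sahlqvist): forall x forall y (Rxy -> exists z (Rxz & Rzy)) — i.e. density.
(F1): fails — Ruv but no z with Ruz and Rzv.
(F2): fails — R02 but no z with R0z and Rz2.
(F3): ✓.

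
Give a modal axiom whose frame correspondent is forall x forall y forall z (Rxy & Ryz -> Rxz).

A defining formula is □p → □□p (the 4 axiom).

□p → □□p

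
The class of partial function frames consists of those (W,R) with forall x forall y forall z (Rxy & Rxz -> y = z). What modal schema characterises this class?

This is partial functionality; the standard corresponding axiom is CD: ◇ψ → □ψ.
Suppose ◇ψ→□ψ is valid. Take Rxy, Rxz and set V(ψ)={y}. Then ◇ψ at x, so □ψ at x, so ψ at z, i.e. z=y.

◇ψ → □ψ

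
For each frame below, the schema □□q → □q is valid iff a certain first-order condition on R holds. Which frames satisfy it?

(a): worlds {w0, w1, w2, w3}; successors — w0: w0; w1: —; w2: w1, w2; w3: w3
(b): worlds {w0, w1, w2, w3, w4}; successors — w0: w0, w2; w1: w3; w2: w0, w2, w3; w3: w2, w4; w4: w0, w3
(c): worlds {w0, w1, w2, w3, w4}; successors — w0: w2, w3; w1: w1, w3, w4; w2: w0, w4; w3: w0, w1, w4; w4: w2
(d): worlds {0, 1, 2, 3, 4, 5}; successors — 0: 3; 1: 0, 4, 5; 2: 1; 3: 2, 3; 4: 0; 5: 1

This is the axiom for density; its first-order frame correspondent is ∀x ∀y (Rxy → ∃z (Rxz ∧ Rzy)).
(a): ✓.
(b): fails — Rw1w3 but no z with Rw1z and Rzw3.
(c): fails — Rw2w4 but no z with Rw2z and Rzw4.
(d): fails — R14 but no z with R1z and Rz4.
Valid on: (a).

(a)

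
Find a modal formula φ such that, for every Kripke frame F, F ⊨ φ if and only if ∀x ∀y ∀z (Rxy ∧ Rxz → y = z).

This is partial functionality; the standard corresponding axiom is CD: ◇s → □s.
Suppose ◇s→□s is valid. Take Rxy, Rxz and set V(s)={y}. Then ◇s at x, so □s at x, so s at z, i.e. z=y.

◇s → □s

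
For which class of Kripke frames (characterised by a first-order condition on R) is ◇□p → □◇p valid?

convergence: ∀x ∀y ∀z (Rxy ∧ Rxz → ∃w (Ryw ∧ Rzw))

Suppose ◇□p→□◇p is valid. Take Rxy, Rxz and set V(p)={w : Ryw}. Then □p at y so ◇□p at x, so □◇p at x, so ◇p at z, giving w with Rzw and Ryw.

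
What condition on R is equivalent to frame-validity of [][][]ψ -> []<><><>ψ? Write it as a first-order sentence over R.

forall x forall z (xRz -> exists w (x R^3 w & z R^3 w))

This is a Sahlqvist (Geach-type) schema ◇^0□^3ψ → □^1◇^3ψ.
Minimal-valuation argument: fix x; take any y with xR^0y and any z with xR^1z. Set V(ψ) to the set of worlds R-reachable from y in exactly 3 steps. Then □^3ψ holds at y, so the antecedent holds at x; validity forces ◇^3ψ at z, giving a w with zR^3w and yR^3w.
First-order correspondent: forall x forall z (xRz -> exists w (x R^3 w & z R^3 w)).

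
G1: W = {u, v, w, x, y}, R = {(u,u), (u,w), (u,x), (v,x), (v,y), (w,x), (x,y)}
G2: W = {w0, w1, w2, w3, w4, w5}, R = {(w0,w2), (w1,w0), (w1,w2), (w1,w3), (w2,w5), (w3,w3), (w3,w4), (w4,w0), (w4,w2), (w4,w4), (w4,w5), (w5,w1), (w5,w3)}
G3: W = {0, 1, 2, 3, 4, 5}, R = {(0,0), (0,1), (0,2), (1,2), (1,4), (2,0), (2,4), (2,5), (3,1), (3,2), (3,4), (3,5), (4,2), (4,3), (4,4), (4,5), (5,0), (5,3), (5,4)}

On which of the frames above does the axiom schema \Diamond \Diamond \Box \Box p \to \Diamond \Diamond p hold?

G3

This is the axiom for a generalized confluence (Geach) condition; its first-order frame correspondent is \forall x \forall y (x R^2 y \to \exists w (y R^2 w \wedge x R^2 w)).
G1: fails — uR²x but no t with xR²t and uR²t.
G2: fails — w0R²w5 but no w with w5R²w and w0R²w.
G3: ✓.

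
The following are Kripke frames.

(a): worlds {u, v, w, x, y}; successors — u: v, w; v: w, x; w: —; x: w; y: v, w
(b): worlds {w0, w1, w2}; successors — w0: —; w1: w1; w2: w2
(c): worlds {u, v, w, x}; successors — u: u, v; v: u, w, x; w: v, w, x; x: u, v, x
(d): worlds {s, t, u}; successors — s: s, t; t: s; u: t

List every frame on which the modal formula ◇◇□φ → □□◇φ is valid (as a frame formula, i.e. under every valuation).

(b), (c), (d)

Frame correspondent (Sahlqvist): ∀x ∀y ∀z ((xR²y ∧ xR²z) → ∃w (yRw ∧ zRw)) — i.e. a generalized confluence (Geach) condition.
(a): fails — uR²w, uR²w but no t with wRt and wRt.
(b): ✓.
(c): ✓.
(d): ✓.
Valid on: (b), (c), (d).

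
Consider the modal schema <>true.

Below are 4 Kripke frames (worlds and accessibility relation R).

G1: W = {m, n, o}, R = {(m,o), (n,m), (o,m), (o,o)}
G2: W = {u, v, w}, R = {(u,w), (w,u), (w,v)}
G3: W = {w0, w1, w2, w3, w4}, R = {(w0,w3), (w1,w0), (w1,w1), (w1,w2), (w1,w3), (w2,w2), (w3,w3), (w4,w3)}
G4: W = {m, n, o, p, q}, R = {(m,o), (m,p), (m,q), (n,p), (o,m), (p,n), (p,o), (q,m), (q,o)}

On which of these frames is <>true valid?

G1, G3, G4

This is the axiom for seriality; its first-order frame correspondent is forall x exists y Rxy.
G1: satisfies the condition.
G2: fails — world v has no successor.
G3: satisfies the condition.
G4: satisfies the condition.
Valid on: G1, G3, G4.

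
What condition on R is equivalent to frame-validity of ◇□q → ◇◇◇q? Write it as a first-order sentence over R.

This is a Sahlqvist (Geach-type) schema ◇^1□^1q → □^0◇^3q.
First-order correspondent: ∀x ∀y (xRy → ∃w (yRw ∧ xR³w)).

∀x ∀y (xRy → ∃w (yRw ∧ xR³w))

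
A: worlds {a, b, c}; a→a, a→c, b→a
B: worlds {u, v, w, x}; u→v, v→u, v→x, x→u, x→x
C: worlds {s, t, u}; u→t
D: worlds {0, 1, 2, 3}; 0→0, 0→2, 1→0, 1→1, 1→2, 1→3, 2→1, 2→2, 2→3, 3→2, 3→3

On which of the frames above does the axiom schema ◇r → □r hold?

C

Frame correspondent (Sahlqvist): ∀x ∀y ∀z (Rxy ∧ Rxz → y = z) — i.e. partial functionality.
A: fails — a sees both a and c.
B: fails — v sees both u and x.
C: condition met.
D: fails — 0 sees both 0 and 2.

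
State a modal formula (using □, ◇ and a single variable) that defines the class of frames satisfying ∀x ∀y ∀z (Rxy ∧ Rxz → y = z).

◇s → □s

The condition is partial functionality. The CD schema ◇s → □s defines it.
Suppose ◇s→□s is valid. Take Rxy, Rxz and set V(s)={y}. Then ◇s at x, so □s at x, so s at z, i.e. z=y.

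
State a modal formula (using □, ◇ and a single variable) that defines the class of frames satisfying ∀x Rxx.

A defining formula is □s → s (the T axiom).

□s → s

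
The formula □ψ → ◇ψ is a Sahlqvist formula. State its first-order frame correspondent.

Suppose □ψ→◇ψ is valid. At any x set V(ψ)=W. Then □ψ at x, so ◇ψ at x, so x has a successor.
The converse is a direct semantic check.
So the correspondent is seriality.

Seriality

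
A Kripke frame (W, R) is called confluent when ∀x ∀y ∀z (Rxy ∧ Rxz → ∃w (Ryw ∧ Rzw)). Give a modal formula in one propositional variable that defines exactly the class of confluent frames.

◇□s → □◇s

A defining formula is ◇□s → □◇s (the .2 axiom).
Suppose ◇□s→□◇s is valid. Take Rxy, Rxz and set V(s)={w : Ryw}. Then □s at y so ◇□s at x, so □◇s at x, so ◇s at z, giving w with Rzw and Ryw.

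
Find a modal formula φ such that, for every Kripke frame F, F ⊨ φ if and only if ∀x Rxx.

□s → s

A defining formula is □s → s (the T axiom).
Suppose □s→s is valid. At any x set V(s)={w : Rxw}. Then □s holds at x, so s holds at x, i.e. Rxx.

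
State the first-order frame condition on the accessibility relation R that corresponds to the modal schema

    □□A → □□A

∀x ∀z (xR²z → ∃w (xR²w ∧ z = w))

This is a Sahlqvist (Geach-type) schema ◇^0□^2A → □^2◇^0A.
Minimal-valuation argument: fix x; take any y with xR^0y and any z with xR^2z. Set V(A) to the set of worlds R-reachable from y in exactly 2 steps. Then □^2A holds at y, so the antecedent holds at x; validity forces ◇^0A at z, giving a w with zR^0w and yR^2w.
First-order correspondent: ∀x ∀z (xR²z → ∃w (xR²w ∧ z = w)).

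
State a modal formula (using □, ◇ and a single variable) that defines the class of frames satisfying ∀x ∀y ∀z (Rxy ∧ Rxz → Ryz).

◇p → □◇p

A defining formula is ◇p → □◇p (the 5 axiom).
Suppose ◇p→□◇p is valid. Take Rxy, Rxz and set V(p)={y}. Then ◇p at x, so □◇p at x, so ◇p at z, so some w with Rzw has p; w=y, i.e. Rzy. By symmetry of the argument, Ryz.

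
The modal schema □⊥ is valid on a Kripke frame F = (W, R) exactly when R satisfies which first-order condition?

This schema is the Ver axiom.
Its frame correspondent is emptiness of R — ∀x ∀y ¬Rxy.

emptiness of R: ∀x ∀y ¬Rxy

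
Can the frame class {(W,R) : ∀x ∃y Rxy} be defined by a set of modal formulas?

Yes — defined by □q → ◇q

This is a Sahlqvist condition; the D axiom □q → ◇q defines it.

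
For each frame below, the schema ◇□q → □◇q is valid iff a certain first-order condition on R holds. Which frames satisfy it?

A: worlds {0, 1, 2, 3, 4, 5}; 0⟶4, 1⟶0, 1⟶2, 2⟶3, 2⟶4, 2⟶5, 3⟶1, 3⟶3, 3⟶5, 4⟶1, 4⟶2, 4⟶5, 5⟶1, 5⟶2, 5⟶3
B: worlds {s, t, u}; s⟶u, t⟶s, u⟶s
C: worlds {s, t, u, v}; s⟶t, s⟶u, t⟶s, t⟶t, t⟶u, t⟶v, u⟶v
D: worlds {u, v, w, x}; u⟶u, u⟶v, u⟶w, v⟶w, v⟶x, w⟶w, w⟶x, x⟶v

The schema corresponds to convergence: ∀x ∀y ∀z (Rxy ∧ Rxz → ∃w (Ryw ∧ Rzw)).
A: fails — R31 and R33 but 1 and 3 have no common successor.
B: ✓.
C: fails — Rtv and Rtv but v and v have no common successor.
D: fails — Rvw and Rvx but w and x have no common successor.

B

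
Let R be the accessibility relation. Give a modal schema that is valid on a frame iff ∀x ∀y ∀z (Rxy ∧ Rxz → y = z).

The condition is partial functionality. The CD schema ◇p → □p defines it.

◇p → □p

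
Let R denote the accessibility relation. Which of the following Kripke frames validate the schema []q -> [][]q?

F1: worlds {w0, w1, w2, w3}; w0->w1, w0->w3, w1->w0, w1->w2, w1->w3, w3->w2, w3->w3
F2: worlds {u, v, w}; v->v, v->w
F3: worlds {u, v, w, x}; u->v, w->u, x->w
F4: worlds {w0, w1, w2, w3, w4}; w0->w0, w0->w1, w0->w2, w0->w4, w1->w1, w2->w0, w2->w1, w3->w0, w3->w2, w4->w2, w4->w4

Frame correspondent (Sahlqvist): forall x forall y forall z (Rxy & Ryz -> Rxz) — i.e. transitivity.
F1: fails — Rw1w0 and Rw0w1 but not Rw1w1.
F2: ✓.
F3: fails — Rwu and Ruv but not Rwv.
F4: fails — Rw3w2 and Rw2w1 but not Rw3w1.

F2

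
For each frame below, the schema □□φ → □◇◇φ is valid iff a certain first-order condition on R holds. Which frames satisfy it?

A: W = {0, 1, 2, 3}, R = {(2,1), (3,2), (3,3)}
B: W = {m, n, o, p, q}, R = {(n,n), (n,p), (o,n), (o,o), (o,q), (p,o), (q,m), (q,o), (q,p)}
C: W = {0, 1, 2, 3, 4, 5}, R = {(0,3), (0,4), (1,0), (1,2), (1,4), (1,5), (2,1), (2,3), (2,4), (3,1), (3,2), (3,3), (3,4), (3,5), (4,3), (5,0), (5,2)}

This is the axiom for a generalized confluence (Geach) condition; its first-order frame correspondent is ∀x ∀z (xRz → ∃w (xR²w ∧ zR²w)).
A: fails — 2R1 but no w with 2R²w and 1R²w.
B: fails — qRm but no w with qR²w and mR²w.
C: condition met.
Valid on: C.

C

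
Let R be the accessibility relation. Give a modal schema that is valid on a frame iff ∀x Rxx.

This is reflexivity; the standard corresponding axiom is T: □q → q.

□q → q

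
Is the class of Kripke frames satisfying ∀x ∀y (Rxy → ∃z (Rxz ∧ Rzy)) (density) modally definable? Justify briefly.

This is a Sahlqvist condition; the C4 axiom □□r → □r defines it.

Yes, by □□r → □r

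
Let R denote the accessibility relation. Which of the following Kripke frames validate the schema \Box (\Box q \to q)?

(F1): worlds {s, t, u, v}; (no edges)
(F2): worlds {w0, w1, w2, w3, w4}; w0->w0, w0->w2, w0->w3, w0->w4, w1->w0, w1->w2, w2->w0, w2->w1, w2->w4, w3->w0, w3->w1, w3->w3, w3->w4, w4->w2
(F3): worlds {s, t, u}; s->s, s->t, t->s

The schema corresponds to shift-reflexivity: \forall x \forall y (Rxy \to Ryy).
(F1): ✓.
(F2): fails — Rw1w2 but not Rw2w2.
(F3): fails — Rst but not Rtt.

(F1)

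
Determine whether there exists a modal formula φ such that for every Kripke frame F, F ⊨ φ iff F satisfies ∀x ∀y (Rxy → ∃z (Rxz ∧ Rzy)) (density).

Yes — defined by □□r → □r

The condition is density. A defining modal formula is □□r → □r.
Suppose □□r→□r is valid. Take Rxy and set V(r)={w : xR²w}. Then □□r at x, so □r at x, so r at y, i.e. ∃z(Rxz∧Rzy).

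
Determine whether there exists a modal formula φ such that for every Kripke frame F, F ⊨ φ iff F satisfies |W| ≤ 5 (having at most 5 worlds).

No

Any modally definable frame class is closed under disjoint unions.
Any modal formula valid on each of 6 disjoint one-world frames is valid on their disjoint union (validity is preserved under disjoint unions). Each one-world frame has |W|=1≤5, but the union has |W|=6.
So the class is not modally definable.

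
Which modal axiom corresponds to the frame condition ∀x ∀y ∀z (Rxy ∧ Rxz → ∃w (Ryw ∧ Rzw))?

◇□p → □◇p

The condition is convergence. The .2 schema ◇□p → □◇p defines it.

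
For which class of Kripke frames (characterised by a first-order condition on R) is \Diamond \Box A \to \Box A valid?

This is a form of the 5 axiom.
It corresponds to the Euclidean property: \forall x \forall y \forall z (Rxy \wedge Rxz \to Ryz).

the Euclidean property: \forall x \forall y \forall z (Rxy \wedge Rxz \to Ryz)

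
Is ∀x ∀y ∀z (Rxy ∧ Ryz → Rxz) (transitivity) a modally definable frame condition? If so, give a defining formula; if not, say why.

Yes: it is transitivity, defined by the 4 schema □r → □□r.

Yes, by □r → □□r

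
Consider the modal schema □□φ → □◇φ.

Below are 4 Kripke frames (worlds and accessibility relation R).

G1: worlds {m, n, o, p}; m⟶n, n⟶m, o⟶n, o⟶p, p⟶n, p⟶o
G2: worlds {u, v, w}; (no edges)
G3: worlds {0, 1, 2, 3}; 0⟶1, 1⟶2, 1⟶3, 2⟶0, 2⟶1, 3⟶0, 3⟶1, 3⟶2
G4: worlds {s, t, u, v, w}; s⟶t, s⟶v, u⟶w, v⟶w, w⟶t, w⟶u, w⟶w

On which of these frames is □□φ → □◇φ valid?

G1, G2, G3

The schema corresponds to a generalized confluence (Geach) condition: ∀x ∀z (xRz → ∃w (xR²w ∧ zRw)).
G1: condition met.
G2: condition met.
G3: condition met.
G4: fails — sRt but no w* with sR²w* and tRw*.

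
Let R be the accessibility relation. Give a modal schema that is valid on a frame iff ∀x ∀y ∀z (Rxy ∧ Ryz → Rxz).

This is transitivity; the standard corresponding axiom is 4: □q → □□q.
Suppose □q→□□q is valid. Take Rxy, Ryz and set V(q)={w : Rxw}. Then □q at x, so □□q at x, so □q at y, so q at z, i.e. Rxz.

□q → □□q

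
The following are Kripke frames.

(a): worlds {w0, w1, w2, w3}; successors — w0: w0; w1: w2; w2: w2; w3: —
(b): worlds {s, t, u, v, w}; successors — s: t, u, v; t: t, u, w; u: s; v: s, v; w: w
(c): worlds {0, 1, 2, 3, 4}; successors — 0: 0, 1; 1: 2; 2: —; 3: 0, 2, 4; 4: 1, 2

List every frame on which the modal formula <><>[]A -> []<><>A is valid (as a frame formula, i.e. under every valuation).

The schema corresponds to a generalized confluence (Geach) condition: forall x forall y forall z ((x R^2 y & xRz) -> exists w (yRw & z R^2 w)).
(a): holds.
(b): fails — sR²u, sRu but no w* with uRw* and uR²w*.
(c): fails — 0R²0, 0R1 but no w with 0Rw and 1R²w.
Valid on: (a).

(a)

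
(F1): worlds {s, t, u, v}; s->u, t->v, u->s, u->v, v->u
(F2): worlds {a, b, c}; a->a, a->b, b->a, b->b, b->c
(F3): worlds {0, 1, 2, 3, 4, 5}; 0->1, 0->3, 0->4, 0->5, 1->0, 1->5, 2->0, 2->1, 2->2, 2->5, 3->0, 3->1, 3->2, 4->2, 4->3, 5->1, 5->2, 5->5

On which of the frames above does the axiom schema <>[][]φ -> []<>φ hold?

The schema corresponds to a generalized confluence (Geach) condition: forall x forall y forall z ((xRy & xRz) -> exists w (y R^2 w & zRw)).
(F1): fails — sRu, sRu but no w with uR²w and uRw.
(F2): fails — bRa, bRc but no w with aR²w and cRw.
(F3): ✓.

(F3)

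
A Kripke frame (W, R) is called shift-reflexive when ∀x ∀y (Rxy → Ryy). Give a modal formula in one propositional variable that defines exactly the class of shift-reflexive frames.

□(□q → q)

This is shift-reflexivity; the standard corresponding axiom is T□: □(□q → q).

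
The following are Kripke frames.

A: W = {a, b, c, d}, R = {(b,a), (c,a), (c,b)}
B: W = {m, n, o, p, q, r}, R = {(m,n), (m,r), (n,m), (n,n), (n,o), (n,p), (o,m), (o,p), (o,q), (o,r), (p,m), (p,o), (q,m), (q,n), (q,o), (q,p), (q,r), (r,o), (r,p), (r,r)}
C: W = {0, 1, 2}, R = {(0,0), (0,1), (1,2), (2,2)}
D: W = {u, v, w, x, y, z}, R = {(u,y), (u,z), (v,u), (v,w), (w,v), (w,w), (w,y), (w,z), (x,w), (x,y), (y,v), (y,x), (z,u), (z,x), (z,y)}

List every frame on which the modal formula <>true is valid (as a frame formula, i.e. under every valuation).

The schema corresponds to seriality: forall x exists y Rxy.
A: fails — world a has no successor.
B: satisfies the condition.
C: satisfies the condition.
D: satisfies the condition.
Valid on: B, C, D.

B, C, D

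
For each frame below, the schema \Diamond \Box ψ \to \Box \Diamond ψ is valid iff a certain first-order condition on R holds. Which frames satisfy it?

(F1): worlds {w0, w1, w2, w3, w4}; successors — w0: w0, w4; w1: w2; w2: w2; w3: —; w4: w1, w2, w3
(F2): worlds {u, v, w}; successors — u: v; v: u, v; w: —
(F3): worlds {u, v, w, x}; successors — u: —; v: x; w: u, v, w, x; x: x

(F2)

Frame correspondent (Sahlqvist): \forall x \forall y \forall z (Rxy \wedge Rxz \to \exists w (Ryw \wedge Rzw)) — i.e. convergence.
(F1): fails — Rw0w4 and Rw0w0 but w4 and w0 have no common successor.
(F2): condition met.
(F3): fails — Rww and Rwu but w and u have no common successor.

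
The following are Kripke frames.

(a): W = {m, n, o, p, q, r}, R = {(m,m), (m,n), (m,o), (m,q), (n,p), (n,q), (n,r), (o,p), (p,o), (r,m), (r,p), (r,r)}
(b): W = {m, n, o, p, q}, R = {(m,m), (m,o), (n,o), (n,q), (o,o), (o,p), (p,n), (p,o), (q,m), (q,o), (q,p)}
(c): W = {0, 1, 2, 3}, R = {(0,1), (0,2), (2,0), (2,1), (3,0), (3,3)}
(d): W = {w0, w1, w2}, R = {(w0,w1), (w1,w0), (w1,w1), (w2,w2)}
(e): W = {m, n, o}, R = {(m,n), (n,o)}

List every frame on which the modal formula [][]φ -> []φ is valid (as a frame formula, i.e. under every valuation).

(d)

The schema corresponds to density: forall x forall y (Rxy -> exists z (Rxz & Rzy)).
(a): fails — Rop but no z with Roz and Rzp.
(b): fails — Rpn but no z with Rpz and Rzn.
(c): fails — R02 but no z with R0z and Rz2.
(d): ✓.
(e): fails — Rno but no z with Rnz and Rzo.
Valid on: (d).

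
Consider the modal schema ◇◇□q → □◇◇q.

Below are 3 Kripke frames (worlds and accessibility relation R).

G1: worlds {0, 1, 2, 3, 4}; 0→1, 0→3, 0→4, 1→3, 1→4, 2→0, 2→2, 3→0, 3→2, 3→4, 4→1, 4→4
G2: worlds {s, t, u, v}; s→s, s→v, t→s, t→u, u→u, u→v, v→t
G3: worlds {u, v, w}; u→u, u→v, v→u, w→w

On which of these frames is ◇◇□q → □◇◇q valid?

This is the axiom for a generalized confluence (Geach) condition; its first-order frame correspondent is ∀x ∀y ∀z ((xR²y ∧ xRz) → ∃w (yRw ∧ zR²w)).
G1: fails — 0R²2, 0R4 but no w with 2Rw and 4R²w.
G2: fails — sR²v, sRv but no w with vRw and vR²w.
G3: holds.

G3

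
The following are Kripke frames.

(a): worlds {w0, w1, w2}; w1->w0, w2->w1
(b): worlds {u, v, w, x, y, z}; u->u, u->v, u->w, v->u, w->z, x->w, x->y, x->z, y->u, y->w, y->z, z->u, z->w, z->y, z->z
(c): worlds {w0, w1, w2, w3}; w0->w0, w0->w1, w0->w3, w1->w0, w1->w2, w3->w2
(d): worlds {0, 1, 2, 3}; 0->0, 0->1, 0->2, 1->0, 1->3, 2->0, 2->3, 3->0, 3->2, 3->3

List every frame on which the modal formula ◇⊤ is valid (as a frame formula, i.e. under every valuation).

This is the axiom for seriality; its first-order frame correspondent is ∀x ∃y Rxy.
(a): fails — world w0 has no successor.
(b): condition met.
(c): fails — world w2 has no successor.
(d): condition met.
Valid on: (b), (d).

(b), (d)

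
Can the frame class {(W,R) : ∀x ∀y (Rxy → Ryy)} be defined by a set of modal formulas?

Yes, by □(□q → q)

Yes: it is shift-reflexivity, defined by the T□ schema □(□q → q).
Suppose □(□q→q) is valid. Take Rxy and set V(q)={w : Ryw}. Then at y, □q holds; since □(□q→q) at x, □q→q at y, so q at y, i.e. Ryy.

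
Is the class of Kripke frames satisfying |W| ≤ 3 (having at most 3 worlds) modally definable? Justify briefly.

No

If a class were modally definable it would be closed under disjoint unions (Goldblatt–Thomason).
Any modal formula valid on each of 4 disjoint one-world frames is valid on their disjoint union (validity is preserved under disjoint unions). Each one-world frame has |W|=1≤3, but the union has |W|=4.
Hence having at most 3 worlds is not modally definable.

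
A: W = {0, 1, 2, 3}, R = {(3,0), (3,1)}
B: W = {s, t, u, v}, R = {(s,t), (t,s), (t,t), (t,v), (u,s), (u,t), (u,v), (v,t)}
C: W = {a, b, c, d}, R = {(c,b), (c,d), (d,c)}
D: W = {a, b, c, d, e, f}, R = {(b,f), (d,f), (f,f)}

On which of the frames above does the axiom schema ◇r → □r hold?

D

Frame correspondent (Sahlqvist): ∀x ∀y ∀z (Rxy ∧ Rxz → y = z) — i.e. partial functionality.
A: fails — 3 sees both 0 and 1.
B: fails — t sees both s and t.
C: fails — c sees both b and d.
D: holds.
Valid on: D.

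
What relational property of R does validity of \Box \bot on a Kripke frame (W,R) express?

Emptiness of R

□⊥ is valid iff no world has any successor (otherwise □⊥ fails at any world with one).
Conversely, on a frame with emptiness of R the schema holds at every world under every valuation.
So the correspondent is emptiness of R.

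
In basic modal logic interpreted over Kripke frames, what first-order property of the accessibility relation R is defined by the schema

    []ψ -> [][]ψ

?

Suppose □ψ→□□ψ is valid. Take Rxy, Ryz and set V(ψ)={w : Rxw}. Then □ψ at x, so □□ψ at x, so □ψ at y, so ψ at z, i.e. Rxz.
Conversely, on a frame with transitivity the schema holds at every world under every valuation.
Frame condition: forall x forall y forall z (Rxy & Ryz -> Rxz).

transitivity: forall x forall y forall z (Rxy & Ryz -> Rxz)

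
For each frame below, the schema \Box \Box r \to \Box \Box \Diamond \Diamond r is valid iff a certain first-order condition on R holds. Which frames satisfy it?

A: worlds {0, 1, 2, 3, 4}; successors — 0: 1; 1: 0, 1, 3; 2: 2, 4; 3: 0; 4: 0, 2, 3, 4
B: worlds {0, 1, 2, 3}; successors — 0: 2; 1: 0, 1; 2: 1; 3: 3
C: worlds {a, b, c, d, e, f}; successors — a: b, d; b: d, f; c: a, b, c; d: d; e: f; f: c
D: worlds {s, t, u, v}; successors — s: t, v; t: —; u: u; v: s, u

B

Frame correspondent (Sahlqvist): \forall x \forall z (x R^2 z \to \exists w (x R^2 w \wedge z R^2 w)) — i.e. a generalized confluence (Geach) condition.
A: fails — 2R²3 but no w with 2R²w and 3R²w.
B: satisfies the condition.
C: fails — aR²f but no w with aR²w and fR²w.
D: fails — vR²t but no w with vR²w and tR²w.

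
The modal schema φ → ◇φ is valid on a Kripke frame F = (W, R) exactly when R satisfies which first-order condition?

reflexivity: ∀x Rxx

Replacing φ by ¬φ and contraposing gives the equivalent schema □φ → φ.
Suppose □φ→φ is valid. At any x set V(φ)={w : Rxw}. Then □φ holds at x, so φ holds at x, i.e. Rxx.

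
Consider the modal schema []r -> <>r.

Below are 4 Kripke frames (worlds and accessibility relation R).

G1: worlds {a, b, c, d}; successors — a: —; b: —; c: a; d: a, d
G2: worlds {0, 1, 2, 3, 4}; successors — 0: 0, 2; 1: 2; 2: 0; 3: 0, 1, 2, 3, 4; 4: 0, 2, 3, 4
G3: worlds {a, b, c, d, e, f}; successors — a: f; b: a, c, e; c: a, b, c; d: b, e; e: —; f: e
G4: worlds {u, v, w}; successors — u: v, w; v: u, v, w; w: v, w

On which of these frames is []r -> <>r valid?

The schema corresponds to seriality: forall x exists y Rxy.
G1: fails — world a has no successor.
G2: condition met.
G3: fails — world e has no successor.
G4: condition met.

G2, G4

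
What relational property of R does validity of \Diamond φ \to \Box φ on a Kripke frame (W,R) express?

Partial functionality

Suppose ◇φ→□φ is valid. Take Rxy, Rxz and set V(φ)={y}. Then ◇φ at x, so □φ at x, so φ at z, i.e. z=y.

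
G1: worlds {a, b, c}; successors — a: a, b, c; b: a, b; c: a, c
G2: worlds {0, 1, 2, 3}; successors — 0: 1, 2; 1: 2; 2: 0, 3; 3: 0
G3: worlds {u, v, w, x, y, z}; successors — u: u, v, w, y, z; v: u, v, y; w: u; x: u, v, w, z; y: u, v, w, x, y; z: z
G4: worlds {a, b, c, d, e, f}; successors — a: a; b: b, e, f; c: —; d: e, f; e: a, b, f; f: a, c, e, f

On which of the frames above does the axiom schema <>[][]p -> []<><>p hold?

This is the axiom for a generalized confluence (Geach) condition; its first-order frame correspondent is forall x forall y forall z ((xRy & xRz) -> exists w (y R^2 w & z R^2 w)).
G1: satisfies the condition.
G2: satisfies the condition.
G3: satisfies the condition.
G4: fails — fRa, fRc but no w with aR²w and cR²w.
Valid on: G1, G2, G3.

G1, G2, G3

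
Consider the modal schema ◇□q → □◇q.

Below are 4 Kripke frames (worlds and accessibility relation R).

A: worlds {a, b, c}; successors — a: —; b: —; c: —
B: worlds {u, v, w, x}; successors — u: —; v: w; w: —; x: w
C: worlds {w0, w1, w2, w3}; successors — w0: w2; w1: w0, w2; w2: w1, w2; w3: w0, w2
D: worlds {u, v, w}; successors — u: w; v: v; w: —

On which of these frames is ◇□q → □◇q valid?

The schema corresponds to convergence: ∀x ∀y ∀z (Rxy ∧ Rxz → ∃w (Ryw ∧ Rzw)).
A: condition met.
B: fails — Rvw and Rvw but w and w have no common successor.
C: condition met.
D: fails — Ruw and Ruw but w and w have no common successor.

A, C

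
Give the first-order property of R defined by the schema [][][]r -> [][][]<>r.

This is a Sahlqvist (Geach-type) schema ◇^0□^3r → □^3◇^1r.
Minimal-valuation argument: fix x; take any y with xR^0y and any z with xR^3z. Set V(r) to the set of worlds R-reachable from y in exactly 3 steps. Then □^3r holds at y, so the antecedent holds at x; validity forces ◇^1r at z, giving a w with zR^1w and yR^3w.
First-order correspondent: forall x forall z (x R^3 z -> exists w (x R^3 w & zRw)).

forall x forall z (x R^3 z -> exists w (x R^3 w & zRw))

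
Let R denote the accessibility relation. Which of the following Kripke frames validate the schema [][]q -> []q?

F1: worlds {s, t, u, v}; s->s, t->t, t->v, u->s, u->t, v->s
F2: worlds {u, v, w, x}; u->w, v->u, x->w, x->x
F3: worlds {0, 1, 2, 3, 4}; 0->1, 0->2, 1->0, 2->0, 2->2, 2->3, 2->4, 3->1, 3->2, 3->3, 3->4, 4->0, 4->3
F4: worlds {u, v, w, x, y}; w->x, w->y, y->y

F1

The schema corresponds to density: forall x forall y (Rxy -> exists z (Rxz & Rzy)).
F1: ✓.
F2: fails — Rvu but no z with Rvz and Rzu.
F3: fails — R10 but no z with R1z and Rz0.
F4: fails — Rwx but no z with Rwz and Rzx.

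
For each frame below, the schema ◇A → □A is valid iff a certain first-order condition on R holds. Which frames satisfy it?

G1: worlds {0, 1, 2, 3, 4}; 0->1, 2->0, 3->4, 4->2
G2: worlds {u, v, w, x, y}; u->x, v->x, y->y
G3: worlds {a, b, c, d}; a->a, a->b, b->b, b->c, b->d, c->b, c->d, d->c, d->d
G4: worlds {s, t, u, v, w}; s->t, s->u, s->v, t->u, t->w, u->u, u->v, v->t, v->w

G1, G2

This is the axiom for partial functionality; its first-order frame correspondent is ∀x ∀y ∀z (Rxy ∧ Rxz → y = z).
G1: holds.
G2: holds.
G3: fails — a sees both a and b.
G4: fails — s sees both t and u.
Valid on: G1, G2.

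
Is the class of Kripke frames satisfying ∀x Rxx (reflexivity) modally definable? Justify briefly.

Yes — defined by □r → r

Yes: it is reflexivity, defined by the T schema □r → r.
Suppose □r→r is valid. At any x set V(r)={w : Rxw}. Then □r holds at x, so r holds at x, i.e. Rxx.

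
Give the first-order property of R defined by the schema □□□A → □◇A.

∀x ∀z (xRz → ∃w (xR³w ∧ zRw))

This is a Sahlqvist (Geach-type) schema ◇^0□^3A → □^1◇^1A.
Minimal-valuation argument: fix x; take any y with xR^0y and any z with xR^1z. Set V(A) to the set of worlds R-reachable from y in exactly 3 steps. Then □^3A holds at y, so the antecedent holds at x; validity forces ◇^1A at z, giving a w with zR^1w and yR^3w.
First-order correspondent: ∀x ∀z (xRz → ∃w (xR³w ∧ zRw)).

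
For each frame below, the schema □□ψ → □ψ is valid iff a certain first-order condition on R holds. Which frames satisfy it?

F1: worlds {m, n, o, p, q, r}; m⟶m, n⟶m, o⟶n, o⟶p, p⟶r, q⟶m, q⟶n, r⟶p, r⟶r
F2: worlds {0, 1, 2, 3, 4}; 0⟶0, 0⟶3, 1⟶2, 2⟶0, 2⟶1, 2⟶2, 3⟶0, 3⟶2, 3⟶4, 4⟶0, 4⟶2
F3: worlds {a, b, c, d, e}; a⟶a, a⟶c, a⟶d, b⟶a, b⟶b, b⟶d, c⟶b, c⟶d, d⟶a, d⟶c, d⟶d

The schema corresponds to density: ∀x ∀y (Rxy → ∃z (Rxz ∧ Rzy)).
F1: fails — Ron but no z with Roz and Rzn.
F2: fails — R34 but no z with R3z and Rz4.
F3: holds.
Valid on: F3.

F3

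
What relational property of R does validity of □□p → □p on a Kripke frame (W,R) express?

Suppose □□p→□p is valid. Take Rxy and set V(p)={w : xR²w}. Then □□p at x, so □p at x, so p at y, i.e. ∃z(Rxz∧Rzy).
Conversely, on a frame with density the schema holds at every world under every valuation.
Frame condition: ∀x ∀y (Rxy → ∃z (Rxz ∧ Rzy)).

Density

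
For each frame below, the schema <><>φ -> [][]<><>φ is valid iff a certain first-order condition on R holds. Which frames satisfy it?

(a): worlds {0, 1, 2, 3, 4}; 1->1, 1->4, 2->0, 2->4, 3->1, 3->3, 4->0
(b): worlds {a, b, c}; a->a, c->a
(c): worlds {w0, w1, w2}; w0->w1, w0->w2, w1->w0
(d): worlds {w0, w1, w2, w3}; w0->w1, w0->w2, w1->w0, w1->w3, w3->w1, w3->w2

(b)

This is the axiom for a generalized confluence (Geach) condition; its first-order frame correspondent is forall x forall y forall z ((x R^2 y & x R^2 z) -> exists w (y = w & z R^2 w)).
(a): fails — 1R²0, 1R²0 but no w with 0=w and 0R²w.
(b): satisfies the condition.
(c): fails — w1R²w1, w1R²w2 but no w with w1=w and w2R²w.
(d): fails — w1R²w1, w1R²w2 but no w with w1=w and w2R²w.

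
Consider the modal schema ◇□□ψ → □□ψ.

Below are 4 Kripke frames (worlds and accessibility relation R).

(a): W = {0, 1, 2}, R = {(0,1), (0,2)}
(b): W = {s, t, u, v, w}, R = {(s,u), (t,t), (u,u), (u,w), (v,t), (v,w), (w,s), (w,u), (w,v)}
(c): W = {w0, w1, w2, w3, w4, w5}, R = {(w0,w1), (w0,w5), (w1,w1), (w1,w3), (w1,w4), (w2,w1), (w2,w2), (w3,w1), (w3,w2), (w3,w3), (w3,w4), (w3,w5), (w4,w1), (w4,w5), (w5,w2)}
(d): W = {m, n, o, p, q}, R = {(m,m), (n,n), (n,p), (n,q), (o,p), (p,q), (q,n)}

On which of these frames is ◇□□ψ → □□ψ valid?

Frame correspondent (Sahlqvist): ∀x ∀y ∀z ((xRy ∧ xR²z) → ∃w (yR²w ∧ z = w)) — i.e. a generalized confluence (Geach) condition.
(a): holds.
(b): fails — uRw, uR²s but no w* with wR²w* and s=w*.
(c): fails — w0Rw5, w0R²w3 but no w with w5R²w and w3=w.
(d): fails — nRp, nR²p but no w with pR²w and p=w.
Valid on: (a).

(a)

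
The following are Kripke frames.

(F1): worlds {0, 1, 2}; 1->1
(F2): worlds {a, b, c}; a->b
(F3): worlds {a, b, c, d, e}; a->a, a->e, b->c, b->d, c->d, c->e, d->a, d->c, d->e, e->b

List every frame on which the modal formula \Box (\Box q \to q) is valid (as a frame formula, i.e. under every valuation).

This is the axiom for shift-reflexivity; its first-order frame correspondent is \forall x \forall y (Rxy \to Ryy).
(F1): satisfies the condition.
(F2): fails — Rab but not Rbb.
(F3): fails — Rbc but not Rcc.
Valid on: (F1).

(F1)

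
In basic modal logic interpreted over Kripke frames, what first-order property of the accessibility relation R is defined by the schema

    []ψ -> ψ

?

reflexivity

Suppose □ψ→ψ is valid. At any x set V(ψ)={w : Rxw}. Then □ψ holds at x, so ψ holds at x, i.e. Rxx.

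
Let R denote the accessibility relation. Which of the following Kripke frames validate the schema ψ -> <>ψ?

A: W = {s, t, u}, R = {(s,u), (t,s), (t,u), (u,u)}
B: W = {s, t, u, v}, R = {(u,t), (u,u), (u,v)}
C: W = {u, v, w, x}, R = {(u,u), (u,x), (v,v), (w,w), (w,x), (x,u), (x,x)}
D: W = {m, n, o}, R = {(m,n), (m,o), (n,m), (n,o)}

This is the axiom for reflexivity; its first-order frame correspondent is forall x Rxx.
A: fails — world s does not see itself.
B: fails — world s does not see itself.
C: ✓.
D: fails — world m does not see itself.

C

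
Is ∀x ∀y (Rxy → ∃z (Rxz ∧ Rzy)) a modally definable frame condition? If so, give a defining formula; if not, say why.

This is a Sahlqvist condition; the C4 axiom □□q → □q defines it.

Definable; □□q → □q defines it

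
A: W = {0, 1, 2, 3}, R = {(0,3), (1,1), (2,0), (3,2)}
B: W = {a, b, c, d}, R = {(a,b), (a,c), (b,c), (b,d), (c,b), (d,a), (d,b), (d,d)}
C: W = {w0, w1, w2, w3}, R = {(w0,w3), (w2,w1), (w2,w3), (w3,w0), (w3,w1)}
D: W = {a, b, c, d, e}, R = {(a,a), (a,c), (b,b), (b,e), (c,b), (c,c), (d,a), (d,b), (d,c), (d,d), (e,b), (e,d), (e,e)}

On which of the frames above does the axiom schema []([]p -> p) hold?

This is the axiom for shift-reflexivity; its first-order frame correspondent is forall x forall y (Rxy -> Ryy).
A: fails — R20 but not R00.
B: fails — Rbc but not Rcc.
C: fails — Rw3w1 but not Rw1w1.
D: ✓.

D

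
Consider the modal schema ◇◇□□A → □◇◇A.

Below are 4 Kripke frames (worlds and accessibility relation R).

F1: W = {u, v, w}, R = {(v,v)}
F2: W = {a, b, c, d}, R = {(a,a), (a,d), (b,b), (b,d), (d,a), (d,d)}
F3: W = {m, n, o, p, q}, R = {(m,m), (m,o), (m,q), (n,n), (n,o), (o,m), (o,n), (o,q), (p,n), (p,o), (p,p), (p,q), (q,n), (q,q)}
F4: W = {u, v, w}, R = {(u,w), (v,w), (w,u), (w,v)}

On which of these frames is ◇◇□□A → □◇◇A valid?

F1, F2, F3

The schema corresponds to a generalized confluence (Geach) condition: ∀x ∀y ∀z ((xR²y ∧ xRz) → ∃w (yR²w ∧ zR²w)).
F1: satisfies the condition.
F2: satisfies the condition.
F3: satisfies the condition.
F4: fails — uR²u, uRw but no t with uR²t and wR²t.
Valid on: F1, F2, F3.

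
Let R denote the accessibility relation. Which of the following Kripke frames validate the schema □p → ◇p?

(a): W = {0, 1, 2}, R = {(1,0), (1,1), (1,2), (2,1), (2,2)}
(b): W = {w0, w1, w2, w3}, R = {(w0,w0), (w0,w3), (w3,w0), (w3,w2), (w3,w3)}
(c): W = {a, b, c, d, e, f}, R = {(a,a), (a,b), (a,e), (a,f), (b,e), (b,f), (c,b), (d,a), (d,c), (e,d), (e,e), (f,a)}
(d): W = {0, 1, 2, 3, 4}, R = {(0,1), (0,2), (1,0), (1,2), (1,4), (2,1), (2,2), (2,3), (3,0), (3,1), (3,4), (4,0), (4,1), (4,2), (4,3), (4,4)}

(c), (d)

This is the axiom for seriality; its first-order frame correspondent is ∀x ∃y Rxy.
(a): fails — world 0 has no successor.
(b): fails — world w1 has no successor.
(c): holds.
(d): holds.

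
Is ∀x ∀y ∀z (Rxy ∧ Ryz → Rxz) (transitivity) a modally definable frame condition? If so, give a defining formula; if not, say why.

Yes: it is transitivity, defined by the 4 schema □q → □□q.
Suppose □q→□□q is valid. Take Rxy, Ryz and set V(q)={w : Rxw}. Then □q at x, so □□q at x, so □q at y, so q at z, i.e. Rxz.

Definable; □q → □□q defines it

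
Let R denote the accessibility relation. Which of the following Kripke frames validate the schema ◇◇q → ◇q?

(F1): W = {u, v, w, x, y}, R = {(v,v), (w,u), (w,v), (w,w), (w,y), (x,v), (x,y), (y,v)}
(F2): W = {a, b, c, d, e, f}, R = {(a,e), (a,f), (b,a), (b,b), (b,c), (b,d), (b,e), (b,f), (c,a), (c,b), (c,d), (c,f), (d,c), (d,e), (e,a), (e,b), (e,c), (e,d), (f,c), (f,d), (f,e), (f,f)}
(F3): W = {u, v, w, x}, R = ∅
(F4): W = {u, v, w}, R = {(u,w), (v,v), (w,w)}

(F1), (F3), (F4)

The schema corresponds to transitivity: ∀x ∀y ∀z (Rxy ∧ Ryz → Rxz).
(F1): condition met.
(F2): fails — Rcd and Rdc but not Rcc.
(F3): condition met.
(F4): condition met.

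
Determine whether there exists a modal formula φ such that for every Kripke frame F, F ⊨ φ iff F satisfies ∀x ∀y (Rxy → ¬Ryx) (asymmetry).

Modal frame validity is preserved under surjective bounded morphisms.
The 3-cycle (worlds 0,1,2 with 0→1→2→0) is asymmetric. Mapping every world to a single reflexive point • is a surjective bounded morphism, and the reflexive point is not asymmetric (R•• but asymmetry requires ¬R••).
So no modal formula (or set of formulas) defines exactly the asymmetric frames.

No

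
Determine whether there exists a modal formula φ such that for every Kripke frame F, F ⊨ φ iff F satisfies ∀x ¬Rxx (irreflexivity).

No — not modally definable

Modal frame validity is preserved under surjective bounded morphisms.
The 3-cycle (worlds w0,w1,w2 with w0→w1→w2→w0) is irreflexive, and the map sending every world to a single reflexive point • is a surjective bounded morphism (forth: every edge maps to (•,•); back: every world has a successor). So any modal formula valid on the 3-cycle is also valid on the reflexive point, which is not irreflexive.
Hence irreflexivity is not modally definable.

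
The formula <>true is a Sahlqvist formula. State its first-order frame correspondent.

◇⊤ holds at w iff w has a successor, so frame-validity of ◇⊤ is exactly seriality. Equivalently via □ψ → ◇ψ:
Suppose □ψ→◇ψ is valid. At any x set V(ψ)=W. Then □ψ at x, so ◇ψ at x, so x has a successor.

Seriality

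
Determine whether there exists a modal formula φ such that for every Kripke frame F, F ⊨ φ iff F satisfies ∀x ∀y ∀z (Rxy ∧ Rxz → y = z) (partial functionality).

Yes, by ◇r → □r

Yes: it is partial functionality, defined by the CD schema ◇r → □r.
Suppose ◇r→□r is valid. Take Rxy, Rxz and set V(r)={y}. Then ◇r at x, so □r at x, so r at z, i.e. z=y.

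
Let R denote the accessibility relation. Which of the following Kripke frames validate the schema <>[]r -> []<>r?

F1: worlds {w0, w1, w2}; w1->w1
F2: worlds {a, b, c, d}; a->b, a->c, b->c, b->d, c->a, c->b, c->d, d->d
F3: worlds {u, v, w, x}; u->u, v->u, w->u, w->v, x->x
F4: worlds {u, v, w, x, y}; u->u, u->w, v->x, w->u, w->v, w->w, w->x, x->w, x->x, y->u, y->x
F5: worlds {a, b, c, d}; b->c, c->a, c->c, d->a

F1, F3

Frame correspondent (Sahlqvist): forall x forall y forall z (Rxy & Rxz -> exists w (Ryw & Rzw)) — i.e. convergence.
F1: condition met.
F2: fails — Rcd and Rca but d and a have no common successor.
F3: condition met.
F4: fails — Rwu and Rwv but u and v have no common successor.
F5: fails — Rca and Rca but a and a have no common successor.
Valid on: F1, F3.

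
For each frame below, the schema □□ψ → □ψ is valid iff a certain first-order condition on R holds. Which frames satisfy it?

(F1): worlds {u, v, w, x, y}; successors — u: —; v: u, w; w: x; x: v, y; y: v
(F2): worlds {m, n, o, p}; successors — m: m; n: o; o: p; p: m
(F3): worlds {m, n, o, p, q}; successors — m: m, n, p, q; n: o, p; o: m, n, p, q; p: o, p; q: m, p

The schema corresponds to density: ∀x ∀y (Rxy → ∃z (Rxz ∧ Rzy)).
(F1): fails — Rwx but no z with Rwz and Rzx.
(F2): fails — Rno but no z with Rnz and Rzo.
(F3): satisfies the condition.

(F3)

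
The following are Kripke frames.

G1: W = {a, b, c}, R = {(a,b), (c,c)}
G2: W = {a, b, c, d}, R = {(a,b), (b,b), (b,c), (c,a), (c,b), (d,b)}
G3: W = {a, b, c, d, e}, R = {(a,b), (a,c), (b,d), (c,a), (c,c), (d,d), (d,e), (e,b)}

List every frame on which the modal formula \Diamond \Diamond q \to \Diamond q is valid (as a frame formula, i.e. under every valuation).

Frame correspondent (Sahlqvist): \forall x \forall y \forall z (Rxy \wedge Ryz \to Rxz) — i.e. transitivity.
G1: ✓.
G2: fails — Rbc and Rca but not Rba.
G3: fails — Rde and Reb but not Rdb.

G1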